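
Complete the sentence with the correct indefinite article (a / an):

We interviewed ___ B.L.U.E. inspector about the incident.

a

The indefinite article is chosen by the initial *sound* of the following word, not its spelling.
The initialism *B.L.U.E.* is read letter by letter; the first letter, B, is pronounced /biː/, which begins with a consonant sound.
So the article is *a*: We interviewed a B.L.U.E. inspector about the incident.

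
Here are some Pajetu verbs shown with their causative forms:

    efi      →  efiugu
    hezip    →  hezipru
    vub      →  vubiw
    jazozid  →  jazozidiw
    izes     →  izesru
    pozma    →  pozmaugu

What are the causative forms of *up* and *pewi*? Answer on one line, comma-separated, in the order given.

upru, pewiugu

The alternation tracks the final sound of the stem — -ru when the stem ends in a voiceless consonant (*hezip*, *izes*); -iw when the stem ends in a voiced consonant (*vub*, *jazozid*); -ugu when the stem ends in a vowel (*efi*, *pozma*).
*up* — final sound /p/ (a voiceless consonant) → -ru → *upru*.
*pewi* — final sound /i/ (a vowel) → -ugu → *pewiugu*.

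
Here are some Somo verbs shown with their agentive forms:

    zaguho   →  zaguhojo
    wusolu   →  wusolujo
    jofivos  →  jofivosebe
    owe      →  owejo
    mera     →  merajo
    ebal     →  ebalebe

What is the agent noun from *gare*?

garejo

The alternation tracks the final sound of the stem — -ebe when the stem ends in a consonant (*jofivos*, *ebal*); -jo when the stem ends in a vowel (*zaguho*, *wusolu*, *owe*, *mera*).
The final sound of *gare* is /e/, which is a vowel, so the suffix is -jo, giving *garejo*.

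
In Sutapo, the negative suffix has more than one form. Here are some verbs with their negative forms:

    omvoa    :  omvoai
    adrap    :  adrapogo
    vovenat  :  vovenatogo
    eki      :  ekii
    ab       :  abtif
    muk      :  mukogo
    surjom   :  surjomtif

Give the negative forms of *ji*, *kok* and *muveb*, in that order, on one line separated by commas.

jii, kokogo, muvebtif

The pattern is voicing of the final sound: -ogo when the stem ends in a voiceless consonant (*adrap*, *vovenat*, *muk*); -tif when the stem ends in a voiced consonant (*ab*, *surjom*); -i when the stem ends in a vowel (*omvoa*, *eki*).
*ji*: final sound = /i/, a vowel → -i → *jii*.
Since the final sound of *kok* is /k/ (a voiceless consonant), it takes -ogo, giving *kokogo*.
Since the final sound of *muveb* is /b/ (a voiced consonant), it takes -tif, giving *muvebtif*.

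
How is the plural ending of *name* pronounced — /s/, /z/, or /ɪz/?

/z/

The stem *name* ends in a voiced non-sibilant sound.
The plural suffix surfaces as /ɪz/ after sibilants, /s/ after other voiceless consonants, and /z/ after other voiced sounds.
So the plural -s on *name* is pronounced /z/.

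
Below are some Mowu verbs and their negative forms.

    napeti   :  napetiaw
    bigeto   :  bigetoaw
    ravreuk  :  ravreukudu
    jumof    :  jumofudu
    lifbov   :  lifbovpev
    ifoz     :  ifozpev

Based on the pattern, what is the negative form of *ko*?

koaw

Looking at the final sound of each stem: -udu when the stem ends in a voiceless consonant (*ravreuk*, *jumof*); -pev when the stem ends in a voiced consonant (*lifbov*, *ifoz*); -aw when the stem ends in a vowel (*napeti*, *bigeto*).
The final sound of *ko* is /o/, which is a vowel, so the suffix is -aw, giving *koaw*.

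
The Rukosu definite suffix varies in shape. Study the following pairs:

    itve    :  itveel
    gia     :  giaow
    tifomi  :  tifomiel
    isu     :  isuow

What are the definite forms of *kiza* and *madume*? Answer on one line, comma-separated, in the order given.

kizaow, madumeel

Looking at the last vowel of each stem: -el when the last vowel of the stem is a front vowel (*itve*, *tifomi*); -ow when the last vowel of the stem is a back vowel (*gia*, *isu*).
*kiza*: last vowel = /a/, a back vowel → -ow → *kizaow*.
Since the last vowel of *madume* is /e/ (a front vowel), it takes -el, giving *madumeel*.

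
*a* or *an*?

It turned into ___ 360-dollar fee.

The indefinite article is chosen by the initial *sound* of the following word, not its spelling.
The number *360* is spoken "three hundred …", beginning with /θriː/ — a consonant sound.
So the article is *a*: It turned into a 360-dollar fee.

a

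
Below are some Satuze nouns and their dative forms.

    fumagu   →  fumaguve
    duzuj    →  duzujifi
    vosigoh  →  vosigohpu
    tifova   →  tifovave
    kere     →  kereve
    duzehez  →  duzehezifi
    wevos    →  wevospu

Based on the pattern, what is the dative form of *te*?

The alternation tracks the final sound of the stem — -pu when the stem ends in a voiceless consonant (*vosigoh*, *wevos*); -ifi when the stem ends in a voiced consonant (*duzuj*, *duzehez*); -ve when the stem ends in a vowel (*fumagu*, *tifova*, *kere*).
Since the final sound of *te* is /e/ (a vowel), it takes -ve, giving *teve*.

teve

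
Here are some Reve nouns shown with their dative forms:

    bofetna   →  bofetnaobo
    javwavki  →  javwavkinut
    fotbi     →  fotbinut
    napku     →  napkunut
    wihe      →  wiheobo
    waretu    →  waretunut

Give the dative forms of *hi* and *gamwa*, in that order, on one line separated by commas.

The suffix is conditioned by the last vowel: -nut when the last vowel of the stem is a high vowel (*javwavki*, *fotbi*, *napku*, *waretu*); -obo when the last vowel of the stem is a non-high vowel (*bofetna*, *wihe*).
The last vowel of *hi* is /i/, which is a high vowel, so the suffix is -nut, giving *hinut*.
*gamwa* — last vowel /a/ (a non-high vowel) → -obo → *gamwaobo*.

hinut, gamwaobo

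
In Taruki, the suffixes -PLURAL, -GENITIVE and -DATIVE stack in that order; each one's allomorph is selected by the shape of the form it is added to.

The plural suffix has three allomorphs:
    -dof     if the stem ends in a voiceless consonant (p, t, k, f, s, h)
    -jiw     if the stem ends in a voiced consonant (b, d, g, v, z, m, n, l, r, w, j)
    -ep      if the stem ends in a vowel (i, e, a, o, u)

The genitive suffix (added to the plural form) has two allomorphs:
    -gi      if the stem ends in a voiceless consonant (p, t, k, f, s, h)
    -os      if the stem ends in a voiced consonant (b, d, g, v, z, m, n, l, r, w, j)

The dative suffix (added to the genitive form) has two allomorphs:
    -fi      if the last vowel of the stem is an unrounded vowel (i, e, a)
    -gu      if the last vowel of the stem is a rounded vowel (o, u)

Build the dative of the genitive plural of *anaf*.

anafdofgifi

The final sound of *anaf* is /f/, which is a voiceless consonant, so the plural suffix is -dof, giving *anafdof*.
The plural form *anafdof*: final consonant = /f/, voiceless → -gi → *anafdofgi*.
The genitive form *anafdofgi*: last vowel = /i/, an unrounded vowel → -fi → *anafdofgifi*.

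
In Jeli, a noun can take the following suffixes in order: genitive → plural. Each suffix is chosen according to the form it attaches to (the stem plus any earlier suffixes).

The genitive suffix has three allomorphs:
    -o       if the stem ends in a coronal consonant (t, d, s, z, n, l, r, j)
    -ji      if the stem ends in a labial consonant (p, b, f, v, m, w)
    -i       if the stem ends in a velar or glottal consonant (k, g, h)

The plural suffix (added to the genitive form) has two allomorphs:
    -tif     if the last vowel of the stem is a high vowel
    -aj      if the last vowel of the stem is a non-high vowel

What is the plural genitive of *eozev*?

eozevjitif

The final consonant of *eozev* is /v/, which is labial, so the genitive suffix is -ji, giving *eozevji*.
The last vowel of the genitive form *eozevji* is /i/, which is a high vowel, so the plural suffix is -tif, giving *eozevjitif*.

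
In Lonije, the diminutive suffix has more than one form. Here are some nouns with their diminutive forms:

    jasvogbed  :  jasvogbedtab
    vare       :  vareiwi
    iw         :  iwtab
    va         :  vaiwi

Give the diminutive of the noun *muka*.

The pattern is consonant vs. vowel: -tab when the stem ends in a consonant (*jasvogbed*, *iw*); -iwi when the stem ends in a vowel (*vare*, *va*).
The final sound of *muka* is /a/, which is a vowel, so the suffix is -iwi, giving *mukaiwi*.

mukaiwi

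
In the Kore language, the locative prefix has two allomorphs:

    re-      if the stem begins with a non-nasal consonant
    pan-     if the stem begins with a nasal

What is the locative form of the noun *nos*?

*nos* — first consonant /n/ (a nasal) → pan- → *pannos*.

pannos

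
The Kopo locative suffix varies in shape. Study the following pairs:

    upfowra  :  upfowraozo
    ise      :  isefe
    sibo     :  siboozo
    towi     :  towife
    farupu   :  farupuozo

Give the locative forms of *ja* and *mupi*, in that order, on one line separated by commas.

The alternation tracks the last vowel of the stem — -fe when the last vowel of the stem is a front vowel (*ise*, *towi*); -ozo when the last vowel of the stem is a back vowel (*upfowra*, *sibo*, *farupu*).
Since the last vowel of *ja* is /a/ (a back vowel), it takes -ozo, giving *jaozo*.
The last vowel of *mupi* is /i/, which is a front vowel, so the suffix is -fe, giving *mupife*.

jaozo, mupife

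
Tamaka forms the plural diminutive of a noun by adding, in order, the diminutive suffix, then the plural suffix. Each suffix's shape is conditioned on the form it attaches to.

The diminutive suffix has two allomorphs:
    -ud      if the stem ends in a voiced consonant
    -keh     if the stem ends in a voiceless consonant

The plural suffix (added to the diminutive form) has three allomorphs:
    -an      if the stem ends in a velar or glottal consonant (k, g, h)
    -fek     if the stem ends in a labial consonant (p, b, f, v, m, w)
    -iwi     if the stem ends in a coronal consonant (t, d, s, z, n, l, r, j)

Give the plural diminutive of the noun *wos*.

woskehan

*wos*: final consonant = /s/, voiceless → -keh → *woskeh*.
The final consonant of the diminutive form *woskeh* is /h/, which is velar/glottal, so the plural suffix is -an, giving *woskehan*.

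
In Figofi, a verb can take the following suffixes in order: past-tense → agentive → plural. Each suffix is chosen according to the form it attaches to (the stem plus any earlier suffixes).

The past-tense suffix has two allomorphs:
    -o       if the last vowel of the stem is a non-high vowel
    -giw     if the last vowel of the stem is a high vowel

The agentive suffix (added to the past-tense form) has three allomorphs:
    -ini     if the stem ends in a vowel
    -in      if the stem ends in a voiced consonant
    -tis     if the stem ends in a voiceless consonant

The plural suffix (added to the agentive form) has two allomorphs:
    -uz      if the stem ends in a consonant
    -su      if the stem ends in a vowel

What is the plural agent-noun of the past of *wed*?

Since the last vowel of *wed* is /e/ (a non-high vowel), it takes -o, giving *wedo*.
The past-tense form *wedo*: final sound = /o/, a vowel → -ini → *wedoini*.
The agentive form *wedoini*: final sound = /i/, a vowel → -su → *wedoinisu*.

wedoinisu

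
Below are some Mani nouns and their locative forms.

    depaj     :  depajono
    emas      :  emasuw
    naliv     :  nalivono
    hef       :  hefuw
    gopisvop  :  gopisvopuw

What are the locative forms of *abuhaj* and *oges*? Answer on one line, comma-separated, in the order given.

abuhajono, ogesuw

The suffix is conditioned by the final consonant: -uw when the stem ends in a voiceless consonant (*emas*, *hef*, *gopisvop*); -ono when the stem ends in a voiced consonant (*depaj*, *naliv*).
The final consonant of *abuhaj* is /j/, which is voiced, so the suffix is -ono, giving *abuhajono*.
The final consonant of *oges* is /s/, which is voiceless, so the suffix is -uw, giving *ogesuw*.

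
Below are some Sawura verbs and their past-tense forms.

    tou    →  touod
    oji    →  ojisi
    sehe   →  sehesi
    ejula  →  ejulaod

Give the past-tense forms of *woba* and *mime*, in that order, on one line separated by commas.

The alternation tracks the last vowel of the stem — -si when the last vowel of the stem is a front vowel (*oji*, *sehe*); -od when the last vowel of the stem is a back vowel (*tou*, *ejula*).
Since the last vowel of *woba* is /a/ (a back vowel), it takes -od, giving *wobaod*.
*mime* — last vowel /e/ (a front vowel) → -si → *mimesi*.

wobaod, mimesi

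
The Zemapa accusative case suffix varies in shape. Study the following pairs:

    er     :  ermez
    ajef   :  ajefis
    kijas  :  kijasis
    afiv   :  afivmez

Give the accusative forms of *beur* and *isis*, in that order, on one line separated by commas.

beurmez, isisis

Looking at the final consonant of each stem: -is when the stem ends in a voiceless consonant (*ajef*, *kijas*); -mez when the stem ends in a voiced consonant (*er*, *afiv*).
The final consonant of *beur* is /r/, which is voiced, so the suffix is -mez, giving *beurmez*.
The final consonant of *isis* is /s/, which is voiceless, so the suffix is -is, giving *isisis*.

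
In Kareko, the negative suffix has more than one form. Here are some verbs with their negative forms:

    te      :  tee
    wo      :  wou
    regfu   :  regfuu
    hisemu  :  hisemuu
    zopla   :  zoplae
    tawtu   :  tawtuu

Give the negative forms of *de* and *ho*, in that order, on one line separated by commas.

dee, hou

The pattern is rounding harmony: -u when the last vowel of the stem is a rounded vowel (*wo*, *regfu*, *hisemu*, *tawtu*); -e when the last vowel of the stem is an unrounded vowel (*te*, *zopla*).
*de* — last vowel /e/ (an unrounded vowel) → -e → *dee*.
*ho*: last vowel = /o/, a rounded vowel → -u → *hou*.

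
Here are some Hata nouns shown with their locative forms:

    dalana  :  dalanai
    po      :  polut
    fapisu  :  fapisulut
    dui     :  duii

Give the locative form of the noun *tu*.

tulut

The alternation tracks the last vowel of the stem — -lut when the last vowel of the stem is a rounded vowel (*po*, *fapisu*); -i when the last vowel of the stem is an unrounded vowel (*dalana*, *dui*).
*tu* — last vowel /u/ (a rounded vowel) → -lut → *tulut*.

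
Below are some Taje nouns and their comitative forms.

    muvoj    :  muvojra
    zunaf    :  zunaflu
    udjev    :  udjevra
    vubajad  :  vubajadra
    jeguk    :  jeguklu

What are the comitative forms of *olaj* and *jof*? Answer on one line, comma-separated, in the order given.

olajra, joflu

The alternation tracks the final consonant of the stem — -lu when the stem ends in a voiceless consonant (*zunaf*, *jeguk*); -ra when the stem ends in a voiced consonant (*muvoj*, *udjev*, *vubajad*).
The final consonant of *olaj* is /j/, which is voiced, so the suffix is -ra, giving *olajra*.
*jof* — final consonant /f/ (voiceless) → -lu → *joflu*.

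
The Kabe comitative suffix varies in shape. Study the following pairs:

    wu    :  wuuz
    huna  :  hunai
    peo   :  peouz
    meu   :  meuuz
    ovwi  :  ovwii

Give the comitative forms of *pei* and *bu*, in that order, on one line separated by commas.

The alternation tracks the last vowel of the stem — -uz when the last vowel of the stem is a rounded vowel (*wu*, *peo*, *meu*); -i when the last vowel of the stem is an unrounded vowel (*huna*, *ovwi*).
Since the last vowel of *pei* is /i/ (an unrounded vowel), it takes -i, giving *peii*.
Since the last vowel of *bu* is /u/ (a rounded vowel), it takes -uz, giving *buuz*.

peii, buuz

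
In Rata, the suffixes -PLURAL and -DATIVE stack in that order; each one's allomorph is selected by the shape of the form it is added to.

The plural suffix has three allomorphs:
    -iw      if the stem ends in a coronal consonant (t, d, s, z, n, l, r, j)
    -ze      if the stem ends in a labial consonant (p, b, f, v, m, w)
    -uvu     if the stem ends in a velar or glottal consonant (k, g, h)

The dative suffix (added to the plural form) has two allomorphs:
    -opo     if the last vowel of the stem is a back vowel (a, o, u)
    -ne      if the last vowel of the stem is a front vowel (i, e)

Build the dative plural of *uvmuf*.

*uvmuf* — final consonant /f/ (labial) → -ze → *uvmufze*.
The last vowel of the plural form *uvmufze* is /e/, which is a front vowel, so the dative suffix is -ne, giving *uvmufzene*.

uvmufzene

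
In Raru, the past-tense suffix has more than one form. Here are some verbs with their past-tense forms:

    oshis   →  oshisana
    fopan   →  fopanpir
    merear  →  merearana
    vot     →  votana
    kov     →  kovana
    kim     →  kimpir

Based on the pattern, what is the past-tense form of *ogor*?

ogorana

The suffix is conditioned by the final consonant: -pir when the stem ends in a nasal (*fopan*, *kim*); -ana when the stem ends in a non-nasal consonant (*oshis*, *merear*, *vot*, *kov*).
Since the final consonant of *ogor* is /r/ (non-nasal), it takes -ana, giving *ogorana*.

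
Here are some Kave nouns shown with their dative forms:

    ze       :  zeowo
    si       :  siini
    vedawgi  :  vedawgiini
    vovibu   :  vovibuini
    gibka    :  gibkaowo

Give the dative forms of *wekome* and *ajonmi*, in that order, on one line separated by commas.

wekomeowo, ajonmiini

The suffix is conditioned by the last vowel: -ini when the last vowel of the stem is a high vowel (*si*, *vedawgi*, *vovibu*); -owo when the last vowel of the stem is a non-high vowel (*ze*, *gibka*).
The last vowel of *wekome* is /e/, which is a non-high vowel, so the suffix is -owo, giving *wekomeowo*.
*ajonmi*: last vowel = /i/, a high vowel → -ini → *ajonmiini*.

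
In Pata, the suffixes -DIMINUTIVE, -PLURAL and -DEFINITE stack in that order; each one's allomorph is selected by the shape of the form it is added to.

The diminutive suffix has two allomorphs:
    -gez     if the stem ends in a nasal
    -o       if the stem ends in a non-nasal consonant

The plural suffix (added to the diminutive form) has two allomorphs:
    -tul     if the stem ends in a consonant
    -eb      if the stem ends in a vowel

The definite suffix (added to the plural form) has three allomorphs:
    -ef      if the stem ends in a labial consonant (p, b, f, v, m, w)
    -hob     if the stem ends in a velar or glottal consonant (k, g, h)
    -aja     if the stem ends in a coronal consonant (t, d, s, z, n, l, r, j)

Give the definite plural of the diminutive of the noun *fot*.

Since the final consonant of *fot* is /t/ (non-nasal), it takes -o, giving *foto*.
The final sound of the diminutive form *foto* is /o/, which is a vowel, so the plural suffix is -eb, giving *fotoeb*.
The final consonant of the plural form *fotoeb* is /b/, which is labial, so the definite suffix is -ef, giving *fotoebef*.

fotoebef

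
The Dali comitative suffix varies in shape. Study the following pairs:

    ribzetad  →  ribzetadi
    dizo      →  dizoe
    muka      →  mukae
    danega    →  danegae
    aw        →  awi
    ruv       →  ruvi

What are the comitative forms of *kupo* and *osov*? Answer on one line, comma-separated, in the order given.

The pattern is consonant vs. vowel: -i when the stem ends in a consonant (*ribzetad*, *aw*, *ruv*); -e when the stem ends in a vowel (*dizo*, *muka*, *danega*).
Since the final sound of *kupo* is /o/ (a vowel), it takes -e, giving *kupoe*.
*osov*: final sound = /v/, a consonant → -i → *osovi*.

kupoe, osovi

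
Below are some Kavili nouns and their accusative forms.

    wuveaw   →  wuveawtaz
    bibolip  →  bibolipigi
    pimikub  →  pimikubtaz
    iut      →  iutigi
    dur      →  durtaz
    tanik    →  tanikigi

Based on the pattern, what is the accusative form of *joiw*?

joiwtaz

Looking at the final consonant of each stem: -igi when the stem ends in a voiceless consonant (*bibolip*, *iut*, *tanik*); -taz when the stem ends in a voiced consonant (*wuveaw*, *pimikub*, *dur*).
The final consonant of *joiw* is /w/, which is voiced, so the suffix is -taz, giving *joiwtaz*.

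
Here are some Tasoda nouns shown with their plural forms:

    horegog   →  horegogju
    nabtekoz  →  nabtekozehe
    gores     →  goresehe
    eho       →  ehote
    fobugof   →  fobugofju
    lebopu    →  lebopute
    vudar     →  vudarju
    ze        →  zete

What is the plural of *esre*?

esrete

The suffix is conditioned by the final sound: -ehe when the stem ends in a sibilant (*nabtekoz*, *gores*); -ju when the stem ends in a non-sibilant consonant (*horegog*, *fobugof*, *vudar*); -te when the stem ends in a vowel (*eho*, *lebopu*, *ze*).
Since the final sound of *esre* is /e/ (a vowel), it takes -te, giving *esrete*.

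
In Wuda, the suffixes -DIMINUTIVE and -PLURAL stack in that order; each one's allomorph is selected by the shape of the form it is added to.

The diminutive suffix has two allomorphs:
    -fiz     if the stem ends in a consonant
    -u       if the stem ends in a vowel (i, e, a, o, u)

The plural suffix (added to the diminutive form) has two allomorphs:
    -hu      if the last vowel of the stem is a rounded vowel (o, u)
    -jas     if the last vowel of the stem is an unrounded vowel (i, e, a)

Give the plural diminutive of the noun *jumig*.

The final sound of *jumig* is /g/, which is a consonant, so the diminutive suffix is -fiz, giving *jumigfiz*.
Since the last vowel of the diminutive form *jumigfiz* is /i/ (an unrounded vowel), it takes -jas, giving *jumigfizjas*.

jumigfizjas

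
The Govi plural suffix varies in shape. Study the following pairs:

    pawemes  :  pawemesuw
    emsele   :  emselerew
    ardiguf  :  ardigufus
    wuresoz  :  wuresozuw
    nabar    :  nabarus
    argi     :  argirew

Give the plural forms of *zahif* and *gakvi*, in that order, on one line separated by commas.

zahifus, gakvirew

Looking at the final sound of each stem: -uw when the stem ends in a sibilant (*pawemes*, *wuresoz*); -us when the stem ends in a non-sibilant consonant (*ardiguf*, *nabar*); -rew when the stem ends in a vowel (*emsele*, *argi*).
The final sound of *zahif* is /f/, which is a non-sibilant consonant, so the suffix is -us, giving *zahifus*.
*gakvi* — final sound /i/ (a vowel) → -rew → *gakvirew*.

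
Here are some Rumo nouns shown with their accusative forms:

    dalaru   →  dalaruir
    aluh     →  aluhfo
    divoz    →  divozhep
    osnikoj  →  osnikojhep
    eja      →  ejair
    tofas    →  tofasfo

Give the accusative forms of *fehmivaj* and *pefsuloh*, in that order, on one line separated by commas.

The alternation tracks the final sound of the stem — -fo when the stem ends in a voiceless consonant (*aluh*, *tofas*); -hep when the stem ends in a voiced consonant (*divoz*, *osnikoj*); -ir when the stem ends in a vowel (*dalaru*, *eja*).
Since the final sound of *fehmivaj* is /j/ (a voiced consonant), it takes -hep, giving *fehmivajhep*.
The final sound of *pefsuloh* is /h/, which is a voiceless consonant, so the suffix is -fo, giving *pefsulohfo*.

fehmivajhep, pefsulohfo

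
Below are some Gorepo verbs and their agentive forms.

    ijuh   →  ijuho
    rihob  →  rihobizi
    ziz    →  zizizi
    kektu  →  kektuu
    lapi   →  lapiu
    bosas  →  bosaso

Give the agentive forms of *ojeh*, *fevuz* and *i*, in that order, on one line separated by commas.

ojeho, fevuzizi, iu

The pattern is voicing of the final sound: -o when the stem ends in a voiceless consonant (*ijuh*, *bosas*); -izi when the stem ends in a voiced consonant (*rihob*, *ziz*); -u when the stem ends in a vowel (*kektu*, *lapi*).
*ojeh* — final sound /h/ (a voiceless consonant) → -o → *ojeho*.
Since the final sound of *fevuz* is /z/ (a voiced consonant), it takes -izi, giving *fevuzizi*.
*i* — final sound /i/ (a vowel) → -u → *iu*.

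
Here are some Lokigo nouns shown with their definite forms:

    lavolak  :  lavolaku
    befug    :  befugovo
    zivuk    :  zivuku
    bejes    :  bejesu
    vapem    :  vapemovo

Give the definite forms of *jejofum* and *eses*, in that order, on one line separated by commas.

The pattern is voicing of the final consonant: -u when the stem ends in a voiceless consonant (*lavolak*, *zivuk*, *bejes*); -ovo when the stem ends in a voiced consonant (*befug*, *vapem*).
*jejofum*: final consonant = /m/, voiced → -ovo → *jejofumovo*.
*eses*: final consonant = /s/, voiceless → -u → *esesu*.

jejofumovo, esesu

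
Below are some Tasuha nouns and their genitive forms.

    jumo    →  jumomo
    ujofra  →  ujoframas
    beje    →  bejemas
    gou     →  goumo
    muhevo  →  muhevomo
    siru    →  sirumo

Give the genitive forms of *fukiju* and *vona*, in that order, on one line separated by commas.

fukijumo, vonamas

The suffix is conditioned by the last vowel: -mo when the last vowel of the stem is a rounded vowel (*jumo*, *gou*, *muhevo*, *siru*); -mas when the last vowel of the stem is an unrounded vowel (*ujofra*, *beje*).
*fukiju* — last vowel /u/ (a rounded vowel) → -mo → *fukijumo*.
*vona*: last vowel = /a/, an unrounded vowel → -mas → *vonamas*.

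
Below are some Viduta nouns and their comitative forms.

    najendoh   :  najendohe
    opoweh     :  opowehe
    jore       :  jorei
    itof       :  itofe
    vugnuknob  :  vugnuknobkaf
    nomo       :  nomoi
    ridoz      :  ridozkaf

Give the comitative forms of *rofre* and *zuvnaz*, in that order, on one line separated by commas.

rofrei, zuvnazkaf

The alternation tracks the final sound of the stem — -e when the stem ends in a voiceless consonant (*najendoh*, *opoweh*, *itof*); -kaf when the stem ends in a voiced consonant (*vugnuknob*, *ridoz*); -i when the stem ends in a vowel (*jore*, *nomo*).
*rofre*: final sound = /e/, a vowel → -i → *rofrei*.
*zuvnaz* — final sound /z/ (a voiced consonant) → -kaf → *zuvnazkaf*.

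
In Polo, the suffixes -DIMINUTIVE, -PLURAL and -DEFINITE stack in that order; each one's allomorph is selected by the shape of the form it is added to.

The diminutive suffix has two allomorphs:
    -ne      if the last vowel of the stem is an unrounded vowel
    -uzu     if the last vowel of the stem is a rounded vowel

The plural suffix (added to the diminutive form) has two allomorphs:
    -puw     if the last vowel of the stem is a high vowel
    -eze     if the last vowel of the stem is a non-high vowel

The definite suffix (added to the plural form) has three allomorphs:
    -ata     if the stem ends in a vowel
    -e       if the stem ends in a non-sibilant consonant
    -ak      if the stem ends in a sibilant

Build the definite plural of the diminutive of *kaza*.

The last vowel of *kaza* is /a/, which is an unrounded vowel, so the diminutive suffix is -ne, giving *kazane*.
The diminutive form *kazane* — last vowel /e/ (a non-high vowel) → -eze → *kazaneeze*.
The final sound of the plural form *kazaneeze* is /e/, which is a vowel, so the definite suffix is -ata, giving *kazaneezeata*.

kazaneezeata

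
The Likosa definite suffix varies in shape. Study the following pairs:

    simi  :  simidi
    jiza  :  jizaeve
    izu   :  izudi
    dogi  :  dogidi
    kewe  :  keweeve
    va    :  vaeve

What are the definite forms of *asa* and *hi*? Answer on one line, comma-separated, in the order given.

asaeve, hidi

The alternation tracks the last vowel of the stem — -di when the last vowel of the stem is a high vowel (*simi*, *izu*, *dogi*); -eve when the last vowel of the stem is a non-high vowel (*jiza*, *kewe*, *va*).
Since the last vowel of *asa* is /a/ (a non-high vowel), it takes -eve, giving *asaeve*.
Since the last vowel of *hi* is /i/ (a high vowel), it takes -di, giving *hidi*.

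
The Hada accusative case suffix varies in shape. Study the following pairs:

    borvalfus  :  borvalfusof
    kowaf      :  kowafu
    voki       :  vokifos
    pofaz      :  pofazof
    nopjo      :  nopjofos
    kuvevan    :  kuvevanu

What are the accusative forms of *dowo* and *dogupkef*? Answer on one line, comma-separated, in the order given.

Looking at the final sound of each stem: -of when the stem ends in a sibilant (*borvalfus*, *pofaz*); -u when the stem ends in a non-sibilant consonant (*kowaf*, *kuvevan*); -fos when the stem ends in a vowel (*voki*, *nopjo*).
*dowo* — final sound /o/ (a vowel) → -fos → *dowofos*.
Since the final sound of *dogupkef* is /f/ (a non-sibilant consonant), it takes -u, giving *dogupkefu*.

dowofos, dogupkefu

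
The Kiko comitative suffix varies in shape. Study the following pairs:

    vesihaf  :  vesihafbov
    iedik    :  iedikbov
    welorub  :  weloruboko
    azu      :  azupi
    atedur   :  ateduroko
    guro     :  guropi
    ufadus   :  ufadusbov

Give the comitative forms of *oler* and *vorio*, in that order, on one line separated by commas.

oleroko, voriopi

The suffix is conditioned by the final sound: -bov when the stem ends in a voiceless consonant (*vesihaf*, *iedik*, *ufadus*); -oko when the stem ends in a voiced consonant (*welorub*, *atedur*); -pi when the stem ends in a vowel (*azu*, *guro*).
*oler* — final sound /r/ (a voiced consonant) → -oko → *oleroko*.
The final sound of *vorio* is /o/, which is a vowel, so the suffix is -pi, giving *voriopi*.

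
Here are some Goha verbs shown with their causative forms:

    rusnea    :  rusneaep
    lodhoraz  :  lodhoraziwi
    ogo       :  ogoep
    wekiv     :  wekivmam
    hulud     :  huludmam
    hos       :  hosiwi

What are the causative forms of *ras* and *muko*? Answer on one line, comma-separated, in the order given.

The alternation tracks the final sound of the stem — -iwi when the stem ends in a sibilant (*lodhoraz*, *hos*); -mam when the stem ends in a non-sibilant consonant (*wekiv*, *hulud*); -ep when the stem ends in a vowel (*rusnea*, *ogo*).
*ras*: final sound = /s/, a sibilant → -iwi → *rasiwi*.
Since the final sound of *muko* is /o/ (a vowel), it takes -ep, giving *mukoep*.

rasiwi, mukoep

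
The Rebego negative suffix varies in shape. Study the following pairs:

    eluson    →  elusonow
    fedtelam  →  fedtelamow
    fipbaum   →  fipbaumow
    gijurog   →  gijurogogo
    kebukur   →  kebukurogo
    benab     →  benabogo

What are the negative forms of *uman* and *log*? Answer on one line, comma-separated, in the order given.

umanow, logogo

Looking at the final consonant of each stem: -ow when the stem ends in a nasal (*eluson*, *fedtelam*, *fipbaum*); -ogo when the stem ends in a non-nasal consonant (*gijurog*, *kebukur*, *benab*).
*uman*: final consonant = /n/, a nasal → -ow → *umanow*.
*log* — final consonant /g/ (non-nasal) → -ogo → *logogo*.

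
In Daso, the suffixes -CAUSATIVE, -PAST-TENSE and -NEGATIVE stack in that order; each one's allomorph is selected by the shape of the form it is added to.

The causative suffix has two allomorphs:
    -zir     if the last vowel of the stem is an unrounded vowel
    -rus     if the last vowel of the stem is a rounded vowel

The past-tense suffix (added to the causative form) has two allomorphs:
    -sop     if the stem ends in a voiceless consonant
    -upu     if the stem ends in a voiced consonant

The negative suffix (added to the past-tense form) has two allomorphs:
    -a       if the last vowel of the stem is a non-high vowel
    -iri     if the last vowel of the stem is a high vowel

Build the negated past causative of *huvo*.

Since the last vowel of *huvo* is /o/ (a rounded vowel), it takes -rus, giving *huvorus*.
The causative form *huvorus* — final consonant /s/ (voiceless) → -sop → *huvorussop*.
The last vowel of the past-tense form *huvorussop* is /o/, which is a non-high vowel, so the negative suffix is -a, giving *huvorussopa*.

huvorussopa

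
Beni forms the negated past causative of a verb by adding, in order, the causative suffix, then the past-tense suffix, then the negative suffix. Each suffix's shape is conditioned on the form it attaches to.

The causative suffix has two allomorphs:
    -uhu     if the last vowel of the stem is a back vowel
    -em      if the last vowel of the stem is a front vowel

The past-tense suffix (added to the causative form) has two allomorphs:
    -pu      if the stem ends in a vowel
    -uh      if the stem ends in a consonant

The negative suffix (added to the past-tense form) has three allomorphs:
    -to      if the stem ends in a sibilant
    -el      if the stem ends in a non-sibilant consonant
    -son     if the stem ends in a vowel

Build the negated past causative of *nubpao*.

*nubpao* — last vowel /o/ (a back vowel) → -uhu → *nubpaouhu*.
The final sound of the causative form *nubpaouhu* is /u/, which is a vowel, so the past-tense suffix is -pu, giving *nubpaouhupu*.
Since the final sound of the past-tense form *nubpaouhupu* is /u/ (a vowel), it takes -son, giving *nubpaouhupuson*.

nubpaouhupuson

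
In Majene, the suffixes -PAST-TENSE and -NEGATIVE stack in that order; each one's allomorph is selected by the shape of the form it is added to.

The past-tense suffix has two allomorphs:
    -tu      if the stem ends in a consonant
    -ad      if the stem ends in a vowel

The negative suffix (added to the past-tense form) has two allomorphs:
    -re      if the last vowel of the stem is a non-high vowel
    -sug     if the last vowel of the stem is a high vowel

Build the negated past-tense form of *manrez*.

manreztusug

*manrez*: final sound = /z/, a consonant → -tu → *manreztu*.
The past-tense form *manreztu*: last vowel = /u/, a high vowel → -sug → *manreztusug*.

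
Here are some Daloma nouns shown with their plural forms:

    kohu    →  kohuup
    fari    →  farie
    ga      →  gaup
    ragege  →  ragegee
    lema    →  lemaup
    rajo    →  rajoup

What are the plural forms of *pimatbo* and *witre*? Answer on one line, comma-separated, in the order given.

Looking at the last vowel of each stem: -e when the last vowel of the stem is a front vowel (*fari*, *ragege*); -up when the last vowel of the stem is a back vowel (*kohu*, *ga*, *lema*, *rajo*).
The last vowel of *pimatbo* is /o/, which is a back vowel, so the suffix is -up, giving *pimatboup*.
Since the last vowel of *witre* is /e/ (a front vowel), it takes -e, giving *witree*.

pimatboup, witree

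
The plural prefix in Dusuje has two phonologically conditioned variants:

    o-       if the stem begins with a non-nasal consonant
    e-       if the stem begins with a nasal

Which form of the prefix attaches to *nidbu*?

The first consonant of *nidbu* is /n/, which is a nasal, so the prefix is e-.

e-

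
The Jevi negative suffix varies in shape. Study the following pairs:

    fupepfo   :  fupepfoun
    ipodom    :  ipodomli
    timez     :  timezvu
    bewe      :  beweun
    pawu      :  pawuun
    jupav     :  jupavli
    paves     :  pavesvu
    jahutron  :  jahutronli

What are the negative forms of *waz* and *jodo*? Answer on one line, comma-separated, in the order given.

wazvu, jodoun

The pattern is sibilance of the final sound: -vu when the stem ends in a sibilant (*timez*, *paves*); -li when the stem ends in a non-sibilant consonant (*ipodom*, *jupav*, *jahutron*); -un when the stem ends in a vowel (*fupepfo*, *bewe*, *pawu*).
*waz*: final sound = /z/, a sibilant → -vu → *wazvu*.
The final sound of *jodo* is /o/, which is a vowel, so the suffix is -un, giving *jodoun*.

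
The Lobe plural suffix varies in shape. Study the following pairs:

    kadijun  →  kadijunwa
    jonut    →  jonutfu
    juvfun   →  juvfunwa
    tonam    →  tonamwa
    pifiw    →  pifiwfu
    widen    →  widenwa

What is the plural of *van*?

vanwa

The suffix is conditioned by the final consonant: -wa when the stem ends in a nasal (*kadijun*, *juvfun*, *tonam*, *widen*); -fu when the stem ends in a non-nasal consonant (*jonut*, *pifiw*).
The final consonant of *van* is /n/, which is a nasal, so the suffix is -wa, giving *vanwa*.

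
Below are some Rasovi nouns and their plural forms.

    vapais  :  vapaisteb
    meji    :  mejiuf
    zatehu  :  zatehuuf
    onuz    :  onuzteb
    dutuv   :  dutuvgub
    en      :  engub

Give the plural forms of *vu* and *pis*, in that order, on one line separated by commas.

The suffix is conditioned by the final sound: -teb when the stem ends in a sibilant (*vapais*, *onuz*); -gub when the stem ends in a non-sibilant consonant (*dutuv*, *en*); -uf when the stem ends in a vowel (*meji*, *zatehu*).
*vu*: final sound = /u/, a vowel → -uf → *vuuf*.
The final sound of *pis* is /s/, which is a sibilant, so the suffix is -teb, giving *pisteb*.

vuuf, pisteb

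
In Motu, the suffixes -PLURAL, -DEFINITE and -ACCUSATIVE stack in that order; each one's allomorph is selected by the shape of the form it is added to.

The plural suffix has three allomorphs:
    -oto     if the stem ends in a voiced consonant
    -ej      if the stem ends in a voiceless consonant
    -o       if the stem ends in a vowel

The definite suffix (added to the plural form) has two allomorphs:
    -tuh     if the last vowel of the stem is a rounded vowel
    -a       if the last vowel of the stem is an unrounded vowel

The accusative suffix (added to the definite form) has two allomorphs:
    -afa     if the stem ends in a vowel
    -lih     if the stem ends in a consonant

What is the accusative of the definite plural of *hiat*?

The final sound of *hiat* is /t/, which is a voiceless consonant, so the plural suffix is -ej, giving *hiatej*.
The last vowel of the plural form *hiatej* is /e/, which is an unrounded vowel, so the definite suffix is -a, giving *hiateja*.
The definite form *hiateja* — final sound /a/ (a vowel) → -afa → *hiatejaafa*.

hiatejaafa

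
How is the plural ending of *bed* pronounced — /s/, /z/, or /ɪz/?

/z/

The stem *bed* ends in a voiced non-sibilant sound.
The plural suffix surfaces as /ɪz/ after sibilants, /s/ after other voiceless consonants, and /z/ after other voiced sounds.
So the plural -s on *bed* is pronounced /z/.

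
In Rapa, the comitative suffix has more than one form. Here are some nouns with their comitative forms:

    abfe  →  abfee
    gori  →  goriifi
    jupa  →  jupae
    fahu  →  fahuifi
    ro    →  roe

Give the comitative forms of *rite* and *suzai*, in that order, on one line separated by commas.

ritee, suzaiifi

The suffix is conditioned by the last vowel: -ifi when the last vowel of the stem is a high vowel (*gori*, *fahu*); -e when the last vowel of the stem is a non-high vowel (*abfe*, *jupa*, *ro*).
The last vowel of *rite* is /e/, which is a non-high vowel, so the suffix is -e, giving *ritee*.
*suzai* — last vowel /i/ (a high vowel) → -ifi → *suzaiifi*.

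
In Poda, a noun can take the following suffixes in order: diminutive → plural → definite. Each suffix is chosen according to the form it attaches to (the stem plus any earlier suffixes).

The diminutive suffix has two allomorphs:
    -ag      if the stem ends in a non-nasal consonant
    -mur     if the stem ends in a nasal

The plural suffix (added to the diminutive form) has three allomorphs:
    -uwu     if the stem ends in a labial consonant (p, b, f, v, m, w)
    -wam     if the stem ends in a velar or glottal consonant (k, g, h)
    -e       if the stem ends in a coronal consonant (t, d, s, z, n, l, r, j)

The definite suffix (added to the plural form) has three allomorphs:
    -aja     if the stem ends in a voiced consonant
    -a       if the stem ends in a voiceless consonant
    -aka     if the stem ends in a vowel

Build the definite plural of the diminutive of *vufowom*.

vufowommureaka

*vufowom*: final consonant = /m/, a nasal → -mur → *vufowommur*.
Since the final consonant of the diminutive form *vufowommur* is /r/ (coronal), it takes -e, giving *vufowommure*.
The plural form *vufowommure*: final sound = /e/, a vowel → -aka → *vufowommureaka*.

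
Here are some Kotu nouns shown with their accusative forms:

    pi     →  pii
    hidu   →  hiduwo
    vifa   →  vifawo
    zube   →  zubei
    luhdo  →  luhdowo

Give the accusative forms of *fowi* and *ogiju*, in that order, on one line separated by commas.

fowii, ogijuwo

The alternation tracks the last vowel of the stem — -i when the last vowel of the stem is a front vowel (*pi*, *zube*); -wo when the last vowel of the stem is a back vowel (*hidu*, *vifa*, *luhdo*).
*fowi* — last vowel /i/ (a front vowel) → -i → *fowii*.
*ogiju* — last vowel /u/ (a back vowel) → -wo → *ogijuwo*.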